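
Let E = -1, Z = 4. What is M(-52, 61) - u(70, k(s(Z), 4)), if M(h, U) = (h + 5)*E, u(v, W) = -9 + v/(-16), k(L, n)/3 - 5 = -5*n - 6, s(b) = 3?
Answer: 483/8 ≈ 60.375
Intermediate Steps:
k(L, n) = -3 - 15*n (k(L, n) = 15 + 3*(-5*n - 6) = 15 + 3*(-6 - 5*n) = 15 + (-18 - 15*n) = -3 - 15*n)
u(v, W) = -9 - v/16 (u(v, W) = -9 + v*(-1/16) = -9 - v/16)
M(h, U) = -5 - h (M(h, U) = (h + 5)*(-1) = (5 + h)*(-1) = -5 - h)
M(-52, 61) - u(70, k(s(Z), 4)) = (-5 - 1*(-52)) - (-9 - 1/16*70) = (-5 + 52) - (-9 - 35/8) = 47 - 1*(-107/8) = 47 + 107/8 = 483/8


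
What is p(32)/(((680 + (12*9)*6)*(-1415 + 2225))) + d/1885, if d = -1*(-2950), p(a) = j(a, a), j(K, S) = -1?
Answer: 634650823/405531360 ≈ 1.5650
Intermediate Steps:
p(a) = -1
d = 2950
p(32)/(((680 + (12*9)*6)*(-1415 + 2225))) + d/1885 = -1/((680 + (12*9)*6)*(-1415 + 2225)) + 2950/1885 = -1/((680 + 108*6)*810) + 2950*(1/1885) = -1/((680 + 648)*810) + 590/377 = -1/(1328*810) + 590/377 = -1/1075680 + 590/377 = 634650823/405531360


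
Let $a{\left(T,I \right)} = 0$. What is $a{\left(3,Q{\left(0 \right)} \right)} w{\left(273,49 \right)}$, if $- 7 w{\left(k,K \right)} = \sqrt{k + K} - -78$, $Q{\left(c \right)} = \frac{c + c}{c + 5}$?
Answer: $0$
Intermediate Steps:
$Q{\left(c \right)} = \frac{2 c}{5 + c}$
$w{\left(k,K \right)} = - \frac{78}{7} - \frac{\sqrt{K + k}}{7}$ ($w{\left(k,K \right)} = - \frac{\sqrt{k + K} - -78}{7} = - \frac{\sqrt{K + k} + 78}{7} = - \frac{78 + \sqrt{K + k}}{7} = - \frac{78}{7} - \frac{\sqrt{K + k}}{7}$)
$a{\left(3,Q{\left(0 \right)} \right)} w{\left(273,49 \right)} = 0 \left(- \frac{78}{7} - \frac{\sqrt{49 + 273}}{7}\right) = 0 \left(- \frac{78}{7} - \frac{\sqrt{322}}{7}\right) = 0$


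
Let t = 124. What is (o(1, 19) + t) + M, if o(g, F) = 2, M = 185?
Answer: 311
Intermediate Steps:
(o(1, 19) + t) + M = (2 + 124) + 185 = 126 + 185 = 311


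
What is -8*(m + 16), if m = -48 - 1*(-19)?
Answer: 104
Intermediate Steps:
m = -29 (m = -48 + 19 = -29)
-8*(m + 16) = -8*(-29 + 16) = -8*(-13) = 104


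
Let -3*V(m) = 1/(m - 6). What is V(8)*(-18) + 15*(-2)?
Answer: -27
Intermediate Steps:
V(m) = -1/(3*(-6 + m)) (V(m) = -1/(3*(m - 6)) = -1/(3*(-6 + m)))
V(8)*(-18) + 15*(-2) = -1/(-18 + 3*8)*(-18) + 15*(-2) = -1/(-18 + 24)*(-18) - 30 = -1/6*(-18) - 30 = -1*⅙*(-18) - 30 = -⅙*(-18) - 30 = 3 - 30 = -27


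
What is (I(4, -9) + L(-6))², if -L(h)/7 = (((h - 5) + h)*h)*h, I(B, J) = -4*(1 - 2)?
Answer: 18386944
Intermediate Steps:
I(B, J) = 4 (I(B, J) = -4*(-1) = 4)
L(h) = -7*h²*(-5 + 2*h) (L(h) = -7*((h - 5) + h)*h*h = -7*((-5 + h) + h)*h*h = -7*(-5 + 2*h)*h*h = -7*h*(-5 + 2*h)*h = -7*h²*(-5 + 2*h))
(I(4, -9) + L(-6))² = (4 + (-6)²*(35 - 14*(-6)))² = (4 + 36*(35 + 84))² = (4 + 36*119)² = (4 + 4284)² = 4288² = 18386944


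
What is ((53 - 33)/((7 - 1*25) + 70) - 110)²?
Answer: 2030625/169 ≈ 12016.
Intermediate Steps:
((53 - 33)/((7 - 1*25) + 70) - 110)² = (20/((7 - 25) + 70) - 110)² = (20/(-18 + 70) - 110)² = (20/52 - 110)² = (20*(1/52) - 110)² = (5/13 - 110)² = (-1425/13)² = 2030625/169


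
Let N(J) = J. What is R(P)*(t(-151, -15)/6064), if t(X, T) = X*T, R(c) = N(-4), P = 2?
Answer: -2265/1516 ≈ -1.4941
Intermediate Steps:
R(c) = -4
t(X, T) = T*X
R(P)*(t(-151, -15)/6064) = -4*(-15*(-151))/6064 = -9060/6064 = -4*2265/6064 = -2265/1516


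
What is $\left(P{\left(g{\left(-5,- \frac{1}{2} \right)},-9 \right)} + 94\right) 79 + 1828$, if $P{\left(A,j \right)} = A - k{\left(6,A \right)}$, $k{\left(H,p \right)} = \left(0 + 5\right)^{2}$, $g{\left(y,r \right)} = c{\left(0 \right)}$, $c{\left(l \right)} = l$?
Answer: $7279$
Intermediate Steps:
$g{\left(y,r \right)} = 0$
$k{\left(H,p \right)} = 25$ ($k{\left(H,p \right)} = 5^{2} = 25$)
$P{\left(A,j \right)} = -25 + A$ ($P{\left(A,j \right)} = A - 25 = -25 + A$)
$\left(P{\left(g{\left(-5,- \frac{1}{2} \right)},-9 \right)} + 94\right) 79 + 1828 = \left(\left(-25 + 0\right) + 94\right) 79 + 1828 = \left(-25 + 94\right) 79 + 1828 = 69 \cdot 79 + 1828 = 5451 + 1828 = 7279$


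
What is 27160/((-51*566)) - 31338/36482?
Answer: -27874321/15486609 ≈ -1.7999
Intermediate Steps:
27160/((-51*566)) - 31338/36482 = 27160/(-28866) - 31338*1/36482 = 27160*(-1/28866) - 15669/18241 = -13580/14433 - 15669/18241 = -27874321/15486609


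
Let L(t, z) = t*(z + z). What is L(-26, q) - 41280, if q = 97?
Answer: -46324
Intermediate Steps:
L(t, z) = 2*t*z (L(t, z) = t*(2*z) = 2*t*z)
L(-26, q) - 41280 = 2*(-26)*97 - 41280 = -5044 - 41280 = -46324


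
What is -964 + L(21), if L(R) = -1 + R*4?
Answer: -881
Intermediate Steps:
L(R) = -1 + 4*R
-964 + L(21) = -964 + (-1 + 4*21) = -964 + (-1 + 84) = -964 + 83 = -881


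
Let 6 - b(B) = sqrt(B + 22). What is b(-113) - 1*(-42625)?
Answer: 42631 - I*sqrt(91) ≈ 42631.0 - 9.5394*I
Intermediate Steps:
b(B) = 6 - sqrt(22 + B) (b(B) = 6 - sqrt(B + 22) = 6 - sqrt(22 + B))
b(-113) - 1*(-42625) = (6 - sqrt(22 - 113)) - 1*(-42625) = (6 - sqrt(-91)) + 42625 = (6 - I*sqrt(91)) + 42625 = 42631 - I*sqrt(91)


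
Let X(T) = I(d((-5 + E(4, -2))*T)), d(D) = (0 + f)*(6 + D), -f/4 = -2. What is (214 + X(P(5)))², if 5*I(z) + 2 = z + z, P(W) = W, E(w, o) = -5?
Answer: 132496/25 ≈ 5299.8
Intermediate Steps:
f = 8 (f = -4*(-2) = 8)
d(D) = 48 + 8*D (d(D) = (0 + 8)*(6 + D) = 8*(6 + D) = 48 + 8*D)
I(z) = -⅖ + 2*z/5 (I(z) = -⅖ + (z + z)/5 = -⅖ + (2*z)/5 = -⅖ + 2*z/5)
X(T) = 94/5 - 32*T (X(T) = -⅖ + 2*(48 + 8*((-5 - 5)*T))/5 = -⅖ + 2*(48 + 8*(-10*T))/5 = -⅖ + 2*(48 - 80*T)/5 = -⅖ + (96/5 - 32*T) = 94/5 - 32*T)
(214 + X(P(5)))² = (214 + (94/5 - 32*5))² = (214 + (94/5 - 160))² = (214 - 706/5)² = (364/5)² = 132496/25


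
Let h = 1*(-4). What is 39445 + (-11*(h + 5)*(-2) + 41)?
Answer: 39508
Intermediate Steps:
h = -4
39445 + (-11*(h + 5)*(-2) + 41) = 39445 + (-11*(-4 + 5)*(-2) + 41) = 39445 + (-11*(-2) + 41) = 39445 + (22 + 41) = 39445 + 63 = 39508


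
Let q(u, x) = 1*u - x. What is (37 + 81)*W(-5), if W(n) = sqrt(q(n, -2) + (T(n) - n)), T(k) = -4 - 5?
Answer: 118*I*sqrt(7) ≈ 312.2*I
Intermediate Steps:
T(k) = -9
q(u, x) = u - x
W(n) = I*sqrt(7) (W(n) = sqrt((n - 1*(-2)) + (-9 - n)) = sqrt((n + 2) + (-9 - n)) = sqrt((2 + n) + (-9 - n)) = sqrt(-7) = I*sqrt(7))
(37 + 81)*W(-5) = (37 + 81)*(I*sqrt(7)) = 118*(I*sqrt(7)) = 118*I*sqrt(7)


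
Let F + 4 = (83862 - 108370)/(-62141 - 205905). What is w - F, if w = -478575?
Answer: -64139533387/134023 ≈ -4.7857e+5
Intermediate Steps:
F = -523838/134023 (F = -4 + (83862 - 108370)/(-62141 - 205905) = -4 - 24508/(-268046) = -4 - 24508*(-1/268046) = -4 + 12254/134023 = -523838/134023 ≈ -3.9086)
w - F = -478575 - 1*(-523838/134023) = -478575 + 523838/134023 = -64139533387/134023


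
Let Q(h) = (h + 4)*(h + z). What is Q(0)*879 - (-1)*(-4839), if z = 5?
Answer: 12741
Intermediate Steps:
Q(h) = (4 + h)*(5 + h) (Q(h) = (h + 4)*(h + 5) = (4 + h)*(5 + h))
Q(0)*879 - (-1)*(-4839) = (20 + 0**2 + 9*0)*879 - (-1)*(-4839) = (20 + 0 + 0)*879 - 1*4839 = 20*879 - 4839 = 17580 - 4839 = 12741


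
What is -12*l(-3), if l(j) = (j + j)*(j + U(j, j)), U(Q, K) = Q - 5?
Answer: -792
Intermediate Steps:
U(Q, K) = -5 + Q
l(j) = 2*j*(-5 + 2*j) (l(j) = (j + j)*(j + (-5 + j)) = (2*j)*(-5 + 2*j) = 2*j*(-5 + 2*j))
-12*l(-3) = -24*(-3)*(-5 + 2*(-3)) = -24*(-3)*(-5 - 6) = -24*(-3)*(-11) = -12*66 = -792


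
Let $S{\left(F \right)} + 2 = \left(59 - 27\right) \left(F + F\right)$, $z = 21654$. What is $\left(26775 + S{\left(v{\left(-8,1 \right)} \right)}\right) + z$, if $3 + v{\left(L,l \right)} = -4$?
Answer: $47979$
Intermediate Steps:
$v{\left(L,l \right)} = -7$ ($v{\left(L,l \right)} = -3 - 4 = -7$)
$S{\left(F \right)} = -2 + 64 F$ ($S{\left(F \right)} = -2 + \left(59 - 27\right) \left(F + F\right) = -2 + 32 \cdot 2 F = -2 + 64 F$)
$\left(26775 + S{\left(v{\left(-8,1 \right)} \right)}\right) + z = \left(26775 + \left(-2 + 64 \left(-7\right)\right)\right) + 21654 = \left(26775 - 450\right) + 21654 = 26325 + 21654 = 47979$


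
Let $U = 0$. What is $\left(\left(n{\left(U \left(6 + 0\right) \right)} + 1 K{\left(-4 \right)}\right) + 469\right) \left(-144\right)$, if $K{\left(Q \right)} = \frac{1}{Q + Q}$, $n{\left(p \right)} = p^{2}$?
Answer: $-67518$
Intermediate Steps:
$K{\left(Q \right)} = \frac{1}{2 Q}$
$\left(\left(n{\left(U \left(6 + 0\right) \right)} + 1 K{\left(-4 \right)}\right) + 469\right) \left(-144\right) = \left(\left(\left(0 \left(6 + 0\right)\right)^{2} + 1 \frac{1}{2 \left(-4\right)}\right) + 469\right) \left(-144\right) = \left(\left(\left(0 \cdot 6\right)^{2} + 1 \cdot \frac{1}{2} \left(- \frac{1}{4}\right)\right) + 469\right) \left(-144\right) = \left(\left(0^{2} + 1 \left(- \frac{1}{8}\right)\right) + 469\right) \left(-144\right) = \left(\left(0 - \frac{1}{8}\right) + 469\right) \left(-144\right) = \left(- \frac{1}{8} + 469\right) \left(-144\right) = \frac{3751}{8} \left(-144\right) = -67518$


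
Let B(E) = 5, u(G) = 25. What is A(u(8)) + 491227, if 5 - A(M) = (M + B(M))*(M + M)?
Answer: 489732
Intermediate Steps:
A(M) = 5 - 2*M*(5 + M) (A(M) = 5 - (M + 5)*(M + M) = 5 - (5 + M)*2*M = 5 - 2*M*(5 + M))
A(u(8)) + 491227 = (5 - 10*25 - 2*25²) + 491227 = (5 - 250 - 2*625) + 491227 = (5 - 250 - 1250) + 491227 = -1495 + 491227 = 489732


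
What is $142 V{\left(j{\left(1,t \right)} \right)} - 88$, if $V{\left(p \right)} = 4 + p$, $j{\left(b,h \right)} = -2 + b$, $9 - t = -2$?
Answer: $338$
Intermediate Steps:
$t = 11$ ($t = 9 - -2 = 9 + 2 = 11$)
$142 V{\left(j{\left(1,t \right)} \right)} - 88 = 142 \left(4 + \left(-2 + 1\right)\right) - 88 = 142 \left(4 - 1\right) - 88 = 142 \cdot 3 - 88 = 426 - 88 = 338$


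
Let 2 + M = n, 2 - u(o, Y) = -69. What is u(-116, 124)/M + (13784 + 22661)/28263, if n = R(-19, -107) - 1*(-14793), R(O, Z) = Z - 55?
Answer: 535160578/413459427 ≈ 1.2943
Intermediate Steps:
u(o, Y) = 71 (u(o, Y) = 2 - 1*(-69) = 2 + 69 = 71)
R(O, Z) = -55 + Z
n = 14631 (n = (-55 - 107) - 1*(-14793) = -162 + 14793 = 14631)
M = 14629 (M = -2 + 14631 = 14629)
u(-116, 124)/M + (13784 + 22661)/28263 = 71/14629 + (13784 + 22661)/28263 = 71*(1/14629) + 36445*(1/28263) = 71/14629 + 36445/28263 = 535160578/413459427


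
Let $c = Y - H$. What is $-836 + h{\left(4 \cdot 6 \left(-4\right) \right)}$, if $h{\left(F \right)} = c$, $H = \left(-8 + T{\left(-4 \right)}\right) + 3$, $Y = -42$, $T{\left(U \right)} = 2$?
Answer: $-875$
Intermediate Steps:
$H = -3$ ($H = \left(-8 + 2\right) + 3 = -6 + 3 = -3$)
$c = -39$ ($c = -42 - -3 = -42 + 3 = -39$)
$h{\left(F \right)} = -39$
$-836 + h{\left(4 \cdot 6 \left(-4\right) \right)} = -836 - 39 = -875$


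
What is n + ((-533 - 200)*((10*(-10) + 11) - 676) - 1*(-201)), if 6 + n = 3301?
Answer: 564241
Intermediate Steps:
n = 3295 (n = -6 + 3301 = 3295)
n + ((-533 - 200)*((10*(-10) + 11) - 676) - 1*(-201)) = 3295 + ((-533 - 200)*((10*(-10) + 11) - 676) - 1*(-201)) = 3295 + (-733*((-100 + 11) - 676) + 201) = 3295 + (-733*(-89 - 676) + 201) = 3295 + (-733*(-765) + 201) = 3295 + (560745 + 201) = 3295 + 560946 = 564241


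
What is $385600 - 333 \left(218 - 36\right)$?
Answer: $324994$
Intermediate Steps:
$385600 - 333 \left(218 - 36\right) = 385600 - 333 \cdot 182 = 385600 - 60606 = 324994$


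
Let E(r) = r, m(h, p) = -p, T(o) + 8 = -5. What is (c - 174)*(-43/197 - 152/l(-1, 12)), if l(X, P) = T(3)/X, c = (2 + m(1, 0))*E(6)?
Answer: 4941486/2561 ≈ 1929.5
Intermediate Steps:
T(o) = -13 (T(o) = -8 - 5 = -13)
c = 12 (c = (2 - 1*0)*6 = (2 + 0)*6 = 2*6 = 12)
l(X, P) = -13/X
(c - 174)*(-43/197 - 152/l(-1, 12)) = (12 - 174)*(-43/197 - 152/((-13/(-1)))) = -162*(-43*1/197 - 152/((-13*(-1)))) = -162*(-43/197 - 152/13) = -162*(-30503/2561) = 4941486/2561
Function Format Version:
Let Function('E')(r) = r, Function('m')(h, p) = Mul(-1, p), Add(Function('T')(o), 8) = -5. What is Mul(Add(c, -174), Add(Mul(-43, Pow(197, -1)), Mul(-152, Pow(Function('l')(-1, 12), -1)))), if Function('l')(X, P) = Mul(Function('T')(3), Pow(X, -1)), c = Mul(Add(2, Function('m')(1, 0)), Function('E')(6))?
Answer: Rational(4941486, 2561) ≈ 1929.5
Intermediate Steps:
Function('T')(o) = -13 (Function('T')(o) = Add(-8, -5) = -13)
c = 12 (c = Mul(Add(2, Mul(-1, 0)), 6) = Mul(Add(2, 0), 6) = Mul(2, 6) = 12)
Function('l')(X, P) = Mul(-13, Pow(X, -1))
Mul(Add(c, -174), Add(Mul(-43, Pow(197, -1)), Mul(-152, Pow(Function('l')(-1, 12), -1)))) = Mul(Add(12, -174), Add(Mul(-43, Pow(197, -1)), Mul(-152, Pow(Mul(-13, Pow(-1, -1)), -1)))) = Mul(-162, Add(Mul(-43, Rational(1, 197)), Mul(-152, Pow(Mul(-13, -1), -1)))) = Mul(-162, Add(Rational(-43, 197), Mul(-152, Pow(13, -1)))) = Mul(-162, Add(Rational(-43, 197), Mul(-152, Rational(1, 13)))) = Mul(-162, Add(Rational(-43, 197), Rational(-152, 13))) = Mul(-162, Rational(-30503, 2561)) = Rational(4941486, 2561)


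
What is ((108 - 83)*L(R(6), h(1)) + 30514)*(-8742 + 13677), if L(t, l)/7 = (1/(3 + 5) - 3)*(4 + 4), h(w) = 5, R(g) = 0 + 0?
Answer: 130723215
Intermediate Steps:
R(g) = 0
L(t, l) = -161 (L(t, l) = 7*((1/(3 + 5) - 3)*(4 + 4)) = 7*((1/8 - 3)*8) = 7*((⅛ - 3)*8) = 7*(-23/8*8) = 7*(-23) = -161)
((108 - 83)*L(R(6), h(1)) + 30514)*(-8742 + 13677) = ((108 - 83)*(-161) + 30514)*(-8742 + 13677) = (25*(-161) + 30514)*4935 = (-4025 + 30514)*4935 = 26489*4935 = 130723215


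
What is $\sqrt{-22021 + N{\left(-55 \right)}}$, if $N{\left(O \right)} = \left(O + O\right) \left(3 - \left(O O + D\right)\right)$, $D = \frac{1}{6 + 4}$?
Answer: $3 \sqrt{34490} \approx 557.14$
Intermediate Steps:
$D = \frac{1}{10} \approx 0.1$
$N{\left(O \right)} = 2 O \left(\frac{29}{10} - O^{2}\right)$ ($N{\left(O \right)} = \left(O + O\right) \left(3 - \left(O O + \frac{1}{10}\right)\right) = 2 O \left(3 - \left(O^{2} + \frac{1}{10}\right)\right) = 2 O \left(3 - \left(\frac{1}{10} + O^{2}\right)\right) = 2 O \left(\frac{29}{10} - O^{2}\right)$)
$\sqrt{-22021 + N{\left(-55 \right)}} = \sqrt{-22021 + \frac{1}{5} \left(-55\right) \left(29 - 10 \left(-55\right)^{2}\right)} = \sqrt{-22021 + \frac{1}{5} \left(-55\right) \left(29 - 30250\right)} = \sqrt{-22021 + \frac{1}{5} \left(-55\right) \left(-30221\right)} = \sqrt{-22021 + 332431} = \sqrt{310410} = 3 \sqrt{34490}$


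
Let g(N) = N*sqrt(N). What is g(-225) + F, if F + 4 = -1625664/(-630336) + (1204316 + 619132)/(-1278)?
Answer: -998723609/699279 - 3375*I ≈ -1428.2 - 3375.0*I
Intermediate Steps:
g(N) = N**(3/2)
F = -998723609/699279 (F = -4 + (-1625664/(-630336) + (1204316 + 619132)/(-1278)) = -4 + (-1625664*(-1/630336) + 1823448*(-1/1278)) = -4 + (8467/3283 - 303908/213) = -4 - 995926493/699279 = -998723609/699279 ≈ -1428.2)
g(-225) + F = (-225)**(3/2) - 998723609/699279 = -3375*I - 998723609/699279 = -998723609/699279 - 3375*I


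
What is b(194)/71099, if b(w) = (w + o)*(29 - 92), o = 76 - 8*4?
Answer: -306/1451 ≈ -0.21089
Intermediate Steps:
o = 44 (o = 76 - 1*32 = 76 - 32 = 44)
b(w) = -2772 - 63*w (b(w) = (w + 44)*(29 - 92) = (44 + w)*(-63) = -2772 - 63*w)
b(194)/71099 = (-2772 - 63*194)/71099 = (-2772 - 12222)*(1/71099) = -14994*1/71099 = -306/1451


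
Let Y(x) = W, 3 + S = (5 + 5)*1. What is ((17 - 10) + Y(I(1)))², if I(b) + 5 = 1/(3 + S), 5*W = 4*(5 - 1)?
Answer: 2601/25 ≈ 104.04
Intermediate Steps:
W = 16/5 (W = (4*(5 - 1))/5 = (4*4)/5 = (⅕)*16 = 16/5 ≈ 3.2000)
S = 7 (S = -3 + (5 + 5)*1 = -3 + 10*1 = -3 + 10 = 7)
I(b) = -49/10 (I(b) = -5 + 1/(3 + 7) = -5 + 1/10 = -5 + ⅒ = -49/10)
Y(x) = 16/5
((17 - 10) + Y(I(1)))² = ((17 - 10) + 16/5)² = (7 + 16/5)² = (51/5)² = 2601/25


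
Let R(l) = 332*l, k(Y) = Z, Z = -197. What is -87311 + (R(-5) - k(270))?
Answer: -88774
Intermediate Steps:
k(Y) = -197
-87311 + (R(-5) - k(270)) = -87311 + (332*(-5) - 1*(-197)) = -87311 + (-1660 + 197) = -87311 - 1463 = -88774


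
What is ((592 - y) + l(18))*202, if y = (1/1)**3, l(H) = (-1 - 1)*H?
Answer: 112110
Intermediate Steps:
l(H) = -2*H
y = 1 (y = 1**3 = 1)
((592 - y) + l(18))*202 = ((592 - 1*1) - 2*18)*202 = ((592 - 1) - 36)*202 = (591 - 36)*202 = 555*202 = 112110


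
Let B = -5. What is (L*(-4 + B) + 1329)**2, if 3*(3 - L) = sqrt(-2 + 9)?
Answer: 1695267 + 7812*sqrt(7) ≈ 1.7159e+6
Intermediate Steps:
L = 3 - sqrt(7)/3 (L = 3 - sqrt(-2 + 9)/3 = 3 - sqrt(7)/3 ≈ 2.1181)
(L*(-4 + B) + 1329)**2 = ((3 - sqrt(7)/3)*(-4 - 5) + 1329)**2 = ((3 - sqrt(7)/3)*(-9) + 1329)**2 = ((-27 + 3*sqrt(7)) + 1329)**2 = (1302 + 3*sqrt(7))**2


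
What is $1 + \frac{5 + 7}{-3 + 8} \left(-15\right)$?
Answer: $-35$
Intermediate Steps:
$1 + \frac{5 + 7}{-3 + 8} \left(-15\right) = 1 + \frac{12}{5} \left(-15\right) = 1 - 36 = -35$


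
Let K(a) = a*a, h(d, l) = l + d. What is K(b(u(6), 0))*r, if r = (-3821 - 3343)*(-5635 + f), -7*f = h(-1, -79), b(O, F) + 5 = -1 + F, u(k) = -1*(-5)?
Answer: 10152390960/7 ≈ 1.4503e+9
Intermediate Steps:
u(k) = 5
h(d, l) = d + l
b(O, F) = -6 + F (b(O, F) = -5 + (-1 + F) = -6 + F)
K(a) = a**2
f = 80/7 (f = -(-1 - 79)/7 = -1/7*(-80) = 80/7 ≈ 11.429)
r = 282010860/7 (r = (-3821 - 3343)*(-5635 + 80/7) = -7164*(-39365/7) = 282010860/7 ≈ 4.0287e+7)
K(b(u(6), 0))*r = (-6 + 0)**2*(282010860/7) = (-6)**2*(282010860/7) = 36*(282010860/7) = 10152390960/7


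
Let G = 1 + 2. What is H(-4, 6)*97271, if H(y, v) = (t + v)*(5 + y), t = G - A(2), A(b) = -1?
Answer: 972710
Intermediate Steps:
G = 3
t = 4 (t = 3 - 1*(-1) = 3 + 1 = 4)
H(y, v) = (4 + v)*(5 + y)
H(-4, 6)*97271 = (20 + 4*(-4) + 5*6 + 6*(-4))*97271 = (20 - 16 + 30 - 24)*97271 = 10*97271 = 972710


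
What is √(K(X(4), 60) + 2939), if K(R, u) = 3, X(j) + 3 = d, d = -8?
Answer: √2942 ≈ 54.240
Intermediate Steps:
X(j) = -11 (X(j) = -3 - 8 = -11)
√(K(X(4), 60) + 2939) = √(3 + 2939) = √2942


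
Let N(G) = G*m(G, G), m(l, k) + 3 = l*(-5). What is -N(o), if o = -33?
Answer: 5346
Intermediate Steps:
m(l, k) = -3 - 5*l (m(l, k) = -3 + l*(-5) = -3 - 5*l)
N(G) = G*(-3 - 5*G)
-N(o) = -(-1)*(-33)*(3 + 5*(-33)) = -(-1)*(-33)*(3 - 165) = -(-1)*(-33)*(-162) = -1*(-5346) = 5346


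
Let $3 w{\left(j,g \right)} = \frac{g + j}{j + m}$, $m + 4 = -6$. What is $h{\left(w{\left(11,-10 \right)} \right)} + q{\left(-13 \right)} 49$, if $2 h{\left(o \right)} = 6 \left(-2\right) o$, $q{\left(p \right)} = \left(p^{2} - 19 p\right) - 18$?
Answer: $19500$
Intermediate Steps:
$m = -10$ ($m = -4 - 6 = -10$)
$q{\left(p \right)} = -18 + p^{2} - 19 p$
$w{\left(j,g \right)} = \frac{g + j}{3 \left(-10 + j\right)}$ ($w{\left(j,g \right)} = \frac{\left(g + j\right) \frac{1}{j - 10}}{3} = \frac{\left(g + j\right) \frac{1}{-10 + j}}{3} = \frac{\frac{1}{-10 + j} \left(g + j\right)}{3} = \frac{g + j}{3 \left(-10 + j\right)}$)
$h{\left(o \right)} = - 6 o$ ($h{\left(o \right)} = \frac{6 \left(-2\right) o}{2} = \frac{\left(-12\right) o}{2} = - 6 o$)
$h{\left(w{\left(11,-10 \right)} \right)} + q{\left(-13 \right)} 49 = - 6 \frac{-10 + 11}{3 \left(-10 + 11\right)} + \left(-18 + \left(-13\right)^{2} - -247\right) 49 = - 6 \cdot \frac{1}{3} \cdot 1^{-1} \cdot 1 + \left(-18 + 169 + 247\right) 49 = - 6 \cdot \frac{1}{3} \cdot 1 \cdot 1 + 398 \cdot 49 = \left(-6\right) \frac{1}{3} + 19502 = -2 + 19502 = 19500$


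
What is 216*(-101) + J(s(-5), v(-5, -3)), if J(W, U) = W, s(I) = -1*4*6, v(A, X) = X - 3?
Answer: -21840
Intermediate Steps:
v(A, X) = -3 + X
s(I) = -24 (s(I) = -4*6 = -24)
216*(-101) + J(s(-5), v(-5, -3)) = 216*(-101) - 24 = -21816 - 24 = -21840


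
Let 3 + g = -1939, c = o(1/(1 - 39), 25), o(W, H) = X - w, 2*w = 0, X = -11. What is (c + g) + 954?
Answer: -999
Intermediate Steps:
w = 0 (w = (1/2)*0 = 0)
o(W, H) = -11 (o(W, H) = -11 - 1*0 = -11 + 0 = -11)
c = -11
g = -1942 (g = -3 - 1939 = -1942)
(c + g) + 954 = (-11 - 1942) + 954 = -1953 + 954 = -999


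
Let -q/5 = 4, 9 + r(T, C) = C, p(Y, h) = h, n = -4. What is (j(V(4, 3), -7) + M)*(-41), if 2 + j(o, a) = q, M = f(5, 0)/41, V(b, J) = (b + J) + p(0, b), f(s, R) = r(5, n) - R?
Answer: 915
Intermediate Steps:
r(T, C) = -9 + C
q = -20 (q = -5*4 = -20)
f(s, R) = -13 - R (f(s, R) = (-9 - 4) - R = -13 - R)
V(b, J) = J + 2*b (V(b, J) = (b + J) + b = (J + b) + b = J + 2*b)
M = -13/41 (M = (-13 - 1*0)/41 = (-13 + 0)*(1/41) = -13*1/41 = -13/41 ≈ -0.31707)
j(o, a) = -22 (j(o, a) = -2 - 20 = -22)
(j(V(4, 3), -7) + M)*(-41) = (-22 - 13/41)*(-41) = -915/41*(-41) = 915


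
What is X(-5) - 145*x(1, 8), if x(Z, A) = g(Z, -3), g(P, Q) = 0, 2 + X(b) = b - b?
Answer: -2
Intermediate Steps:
X(b) = -2 (X(b) = -2 + (b - b) = -2 + 0 = -2)
x(Z, A) = 0
X(-5) - 145*x(1, 8) = -2 - 145*0 = -2 + 0 = -2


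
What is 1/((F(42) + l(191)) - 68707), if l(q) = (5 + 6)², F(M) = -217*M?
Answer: -1/77700 ≈ -1.2870e-5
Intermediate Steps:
l(q) = 121 (l(q) = 11² = 121)
1/((F(42) + l(191)) - 68707) = 1/((-217*42 + 121) - 68707) = 1/((-9114 + 121) - 68707) = 1/(-8993 - 68707) = 1/(-77700) = -1/77700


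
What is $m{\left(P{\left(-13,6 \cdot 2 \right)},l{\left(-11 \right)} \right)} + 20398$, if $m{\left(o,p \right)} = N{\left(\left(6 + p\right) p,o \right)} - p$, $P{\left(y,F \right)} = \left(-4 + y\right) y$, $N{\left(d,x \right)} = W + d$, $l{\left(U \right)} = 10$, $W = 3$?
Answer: $20551$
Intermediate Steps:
$N{\left(d,x \right)} = 3 + d$
$P{\left(y,F \right)} = y \left(-4 + y\right)$
$m{\left(o,p \right)} = 3 - p + p \left(6 + p\right)$ ($m{\left(o,p \right)} = \left(3 + \left(6 + p\right) p\right) - p = \left(3 + p \left(6 + p\right)\right) - p = 3 - p + p \left(6 + p\right)$)
$m{\left(P{\left(-13,6 \cdot 2 \right)},l{\left(-11 \right)} \right)} + 20398 = \left(3 - 10 + 10 \left(6 + 10\right)\right) + 20398 = \left(3 - 10 + 10 \cdot 16\right) + 20398 = \left(3 - 10 + 160\right) + 20398 = 153 + 20398 = 20551$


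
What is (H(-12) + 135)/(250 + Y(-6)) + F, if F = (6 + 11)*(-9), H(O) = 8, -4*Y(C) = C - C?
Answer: -38107/250 ≈ -152.43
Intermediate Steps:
Y(C) = 0 (Y(C) = -(C - C)/4 = -1/4*0 = 0)
F = -153 (F = 17*(-9) = -153)
(H(-12) + 135)/(250 + Y(-6)) + F = (8 + 135)/(250 + 0) - 153 = 143/250 - 153 = -38107/250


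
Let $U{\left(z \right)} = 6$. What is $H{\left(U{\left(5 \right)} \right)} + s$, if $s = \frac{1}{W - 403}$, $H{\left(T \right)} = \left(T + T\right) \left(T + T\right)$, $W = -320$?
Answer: $\frac{104111}{723} \approx 144.0$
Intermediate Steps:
$H{\left(T \right)} = 4 T^{2}$ ($H{\left(T \right)} = 2 T 2 T = 4 T^{2}$)
$s = - \frac{1}{723}$ ($s = \frac{1}{-320 - 403} = \frac{1}{-723} = - \frac{1}{723} \approx -0.0013831$)
$H{\left(U{\left(5 \right)} \right)} + s = 4 \cdot 6^{2} - \frac{1}{723} = 4 \cdot 36 - \frac{1}{723} = 144 - \frac{1}{723} = \frac{104111}{723}$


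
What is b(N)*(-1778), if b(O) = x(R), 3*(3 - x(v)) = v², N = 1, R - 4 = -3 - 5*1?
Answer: 12446/3 ≈ 4148.7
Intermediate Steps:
R = -4 (R = 4 + (-3 - 5*1) = 4 + (-3 - 5) = 4 - 8 = -4)
x(v) = 3 - v²/3
b(O) = -7/3 (b(O) = 3 - ⅓*(-4)² = 3 - ⅓*16 = 3 - 16/3 = -7/3)
b(N)*(-1778) = -7/3*(-1778) = 12446/3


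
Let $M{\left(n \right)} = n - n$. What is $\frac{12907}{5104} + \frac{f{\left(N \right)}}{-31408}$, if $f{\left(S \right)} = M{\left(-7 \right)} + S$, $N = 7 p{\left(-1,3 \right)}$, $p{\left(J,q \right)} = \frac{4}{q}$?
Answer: $\frac{76000391}{30057456} \approx 2.5285$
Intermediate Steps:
$N = \frac{28}{3}$ ($N = 7 \cdot \frac{4}{3} = \frac{28}{3} \approx 9.3333$)
$M{\left(n \right)} = 0$
$f{\left(S \right)} = S$ ($f{\left(S \right)} = 0 + S = S$)
$\frac{12907}{5104} + \frac{f{\left(N \right)}}{-31408} = \frac{12907}{5104} + \frac{28}{3 \left(-31408\right)} = 12907 \cdot \frac{1}{5104} + \frac{28}{3} \left(- \frac{1}{31408}\right) = \frac{12907}{5104} - \frac{7}{23556} = \frac{76000391}{30057456}$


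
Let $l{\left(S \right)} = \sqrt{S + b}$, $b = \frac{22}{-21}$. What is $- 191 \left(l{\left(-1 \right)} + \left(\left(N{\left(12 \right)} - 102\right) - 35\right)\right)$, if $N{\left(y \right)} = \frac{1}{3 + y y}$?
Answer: $\frac{3846358}{147} - \frac{191 i \sqrt{903}}{21} \approx 26166.0 - 273.31 i$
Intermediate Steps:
$b = - \frac{22}{21}$ ($b = 22 \left(- \frac{1}{21}\right) = - \frac{22}{21} \approx -1.0476$)
$N{\left(y \right)} = \frac{1}{3 + y^{2}}$
$l{\left(S \right)} = \sqrt{- \frac{22}{21} + S}$ ($l{\left(S \right)} = \sqrt{S - \frac{22}{21}} = \sqrt{- \frac{22}{21} + S}$)
$- 191 \left(l{\left(-1 \right)} + \left(\left(N{\left(12 \right)} - 102\right) - 35\right)\right) = - 191 \left(\frac{\sqrt{-462 + 441 \left(-1\right)}}{21} - \left(137 - \frac{1}{3 + 12^{2}}\right)\right) = - 191 \left(\frac{\sqrt{-462 - 441}}{21} - \left(137 - \frac{1}{3 + 144}\right)\right) = - 191 \left(\frac{\sqrt{-903}}{21} - \left(137 - \frac{1}{147}\right)\right) = - 191 \left(\frac{i \sqrt{903}}{21} + \left(\left(\frac{1}{147} - 102\right) - 35\right)\right) = - 191 \left(\frac{i \sqrt{903}}{21} - \frac{20138}{147}\right) = - 191 \left(- \frac{20138}{147} + \frac{i \sqrt{903}}{21}\right) = \frac{3846358}{147} - \frac{191 i \sqrt{903}}{21}$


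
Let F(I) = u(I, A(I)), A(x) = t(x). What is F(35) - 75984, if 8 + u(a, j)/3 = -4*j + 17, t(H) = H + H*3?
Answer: -77637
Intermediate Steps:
t(H) = 4*H (t(H) = H + 3*H = 4*H)
A(x) = 4*x
u(a, j) = 27 - 12*j (u(a, j) = -24 + 3*(-4*j + 17) = -24 + 3*(17 - 4*j) = -24 + (51 - 12*j) = 27 - 12*j)
F(I) = 27 - 48*I
F(35) - 75984 = (27 - 48*35) - 75984 = (27 - 1680) - 75984 = -1653 - 75984 = -77637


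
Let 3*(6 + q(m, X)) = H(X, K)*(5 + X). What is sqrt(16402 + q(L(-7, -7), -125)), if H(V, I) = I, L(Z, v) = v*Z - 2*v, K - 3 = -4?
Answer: 2*sqrt(4109) ≈ 128.20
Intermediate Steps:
K = -1 (K = 3 - 4 = -1)
L(Z, v) = -2*v + Z*v (L(Z, v) = Z*v - 2*v = -2*v + Z*v)
q(m, X) = -23/3 - X/3 (q(m, X) = -6 + (-(5 + X))/3 = -6 + (-5 - X)/3 = -6 + (-5/3 - X/3) = -23/3 - X/3)
sqrt(16402 + q(L(-7, -7), -125)) = sqrt(16402 + (-23/3 - 1/3*(-125))) = sqrt(16402 + (-23/3 + 125/3)) = sqrt(16402 + 34) = sqrt(16436) = 2*sqrt(4109)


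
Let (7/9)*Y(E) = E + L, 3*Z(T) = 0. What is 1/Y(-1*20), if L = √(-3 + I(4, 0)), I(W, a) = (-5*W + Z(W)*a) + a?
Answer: -140/3807 - 7*I*√23/3807 ≈ -0.036774 - 0.0088182*I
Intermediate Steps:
Z(T) = 0 (Z(T) = (⅓)*0 = 0)
I(W, a) = a - 5*W (I(W, a) = (-5*W + 0*a) + a = (-5*W + 0) + a = -5*W + a = a - 5*W)
L = I*√23 (L = √(-3 + (0 - 5*4)) = √(-3 + (0 - 20)) = √(-3 - 20) = √(-23) = I*√23 ≈ 4.7958*I)
Y(E) = 9*E/7 + 9*I*√23/7 (Y(E) = 9*(E + I*√23)/7 = 9*E/7 + 9*I*√23/7)
1/Y(-1*20) = 1/(9*(-1*20)/7 + 9*I*√23/7) = 1/((9/7)*(-20) + 9*I*√23/7) = 1/(-180/7 + 9*I*√23/7)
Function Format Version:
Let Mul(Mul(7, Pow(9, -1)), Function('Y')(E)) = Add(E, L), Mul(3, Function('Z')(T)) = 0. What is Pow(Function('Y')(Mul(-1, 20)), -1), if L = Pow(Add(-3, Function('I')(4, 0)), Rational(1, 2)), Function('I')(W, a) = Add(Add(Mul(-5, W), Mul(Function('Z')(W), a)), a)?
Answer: Add(Rational(-140, 3807), Mul(Rational(-7, 3807), I, Pow(23, Rational(1, 2)))) ≈ Add(-0.036774, Mul(-0.0088182, I))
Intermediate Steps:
Function('Z')(T) = 0 (Function('Z')(T) = Mul(Rational(1, 3), 0) = 0)
Function('I')(W, a) = Add(a, Mul(-5, W)) (Function('I')(W, a) = Add(Add(Mul(-5, W), Mul(0, a)), a) = Add(Add(Mul(-5, W), 0), a) = Add(Mul(-5, W), a) = Add(a, Mul(-5, W)))
L = Mul(I, Pow(23, Rational(1, 2))) (L = Pow(Add(-3, Add(0, Mul(-5, 4))), Rational(1, 2)) = Pow(Add(-3, Add(0, -20)), Rational(1, 2)) = Pow(Add(-3, -20), Rational(1, 2)) = Pow(-23, Rational(1, 2)) = Mul(I, Pow(23, Rational(1, 2))) ≈ Mul(4.7958, I))
Function('Y')(E) = Add(Mul(Rational(9, 7), E), Mul(Rational(9, 7), I, Pow(23, Rational(1, 2)))) (Function('Y')(E) = Mul(Rational(9, 7), Add(E, Mul(I, Pow(23, Rational(1, 2))))) = Add(Mul(Rational(9, 7), E), Mul(Rational(9, 7), I, Pow(23, Rational(1, 2)))))
Pow(Function('Y')(Mul(-1, 20)), -1) = Pow(Add(Mul(Rational(9, 7), Mul(-1, 20)), Mul(Rational(9, 7), I, Pow(23, Rational(1, 2)))), -1) = Pow(Add(Mul(Rational(9, 7), -20), Mul(Rational(9, 7), I, Pow(23, Rational(1, 2)))), -1) = Pow(Add(Rational(-180, 7), Mul(Rational(9, 7), I, Pow(23, Rational(1, 2)))), -1)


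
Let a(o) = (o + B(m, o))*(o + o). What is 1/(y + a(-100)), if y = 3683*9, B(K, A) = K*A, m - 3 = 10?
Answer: 1/313147 ≈ 3.1934e-6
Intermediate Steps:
m = 13 (m = 3 + 10 = 13)
B(K, A) = A*K
a(o) = 28*o² (a(o) = (o + o*13)*(o + o) = (o + 13*o)*(2*o) = (14*o)*(2*o) = 28*o²)
y = 33147
1/(y + a(-100)) = 1/(33147 + 28*(-100)²) = 1/(33147 + 28*10000) = 1/(33147 + 280000) = 1/313147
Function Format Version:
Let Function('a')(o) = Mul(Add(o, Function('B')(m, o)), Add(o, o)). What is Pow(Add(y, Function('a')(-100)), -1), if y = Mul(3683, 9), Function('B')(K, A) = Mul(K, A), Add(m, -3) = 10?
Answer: Rational(1, 313147) ≈ 3.1934e-6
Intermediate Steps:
m = 13 (m = Add(3, 10) = 13)
Function('B')(K, A) = Mul(A, K)
Function('a')(o) = Mul(28, Pow(o, 2)) (Function('a')(o) = Mul(Add(o, Mul(o, 13)), Add(o, o)) = Mul(Add(o, Mul(13, o)), Mul(2, o)) = Mul(Mul(14, o), Mul(2, o)) = Mul(28, Pow(o, 2)))
y = 33147
Pow(Add(y, Function('a')(-100)), -1) = Pow(Add(33147, Mul(28, Pow(-100, 2))), -1) = Pow(Add(33147, Mul(28, 10000)), -1) = Pow(Add(33147, 280000), -1) = Pow(313147, -1) = Rational(1, 313147)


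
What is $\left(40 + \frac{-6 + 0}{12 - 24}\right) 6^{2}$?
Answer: $1458$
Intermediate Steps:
$\left(40 + \frac{-6 + 0}{12 - 24}\right) 6^{2} = \left(40 - \frac{6}{-12}\right) 36 = \left(40 - - \frac{1}{2}\right) 36 = \left(40 + \frac{1}{2}\right) 36 = \frac{81}{2} \cdot 36 = 1458$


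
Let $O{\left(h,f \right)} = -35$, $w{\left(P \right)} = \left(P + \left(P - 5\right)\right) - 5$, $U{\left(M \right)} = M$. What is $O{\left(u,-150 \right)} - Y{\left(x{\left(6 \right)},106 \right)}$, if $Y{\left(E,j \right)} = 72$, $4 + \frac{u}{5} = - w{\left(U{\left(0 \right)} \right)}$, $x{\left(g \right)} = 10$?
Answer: $-107$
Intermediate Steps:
$w{\left(P \right)} = -10 + 2 P$ ($w{\left(P \right)} = \left(P + \left(P - 5\right)\right) - 5 = \left(P + \left(-5 + P\right)\right) - 5 = \left(-5 + 2 P\right) - 5 = -10 + 2 P$)
$u = 30$ ($u = -20 + 5 \left(- (-10 + 2 \cdot 0)\right) = -20 + 5 \left(- (-10 + 0)\right) = -20 + 5 \left(\left(-1\right) \left(-10\right)\right) = -20 + 5 \cdot 10 = -20 + 50 = 30$)
$O{\left(u,-150 \right)} - Y{\left(x{\left(6 \right)},106 \right)} = -35 - 72 = -107$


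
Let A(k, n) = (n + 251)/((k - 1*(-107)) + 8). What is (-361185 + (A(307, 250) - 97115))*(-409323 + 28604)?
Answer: 73631853729181/422 ≈ 1.7448e+11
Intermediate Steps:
A(k, n) = (251 + n)/(115 + k) (A(k, n) = (251 + n)/((k + 107) + 8) = (251 + n)/((107 + k) + 8) = (251 + n)/(115 + k))
(-361185 + (A(307, 250) - 97115))*(-409323 + 28604) = (-361185 + ((251 + 250)/(115 + 307) - 97115))*(-409323 + 28604) = (-361185 + (501/422 - 97115))*(-380719) = (-361185 - 40982029/422)*(-380719) = -193402099/422*(-380719) = 73631853729181/422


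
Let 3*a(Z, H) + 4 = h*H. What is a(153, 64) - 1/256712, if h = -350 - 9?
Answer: -1966413921/256712 ≈ -7660.0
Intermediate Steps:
h = -359
a(Z, H) = -4/3 - 359*H/3 (a(Z, H) = -4/3 + (-359*H)/3 = -4/3 - 359*H/3)
a(153, 64) - 1/256712 = (-4/3 - 359/3*64) - 1/256712 = (-4/3 - 22976/3) - 1*1/256712 = -7660 - 1/256712 = -1966413921/256712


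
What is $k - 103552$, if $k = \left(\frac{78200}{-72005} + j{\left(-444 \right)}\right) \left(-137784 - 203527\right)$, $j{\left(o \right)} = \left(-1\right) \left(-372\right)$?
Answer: $- \frac{1824614880804}{14401} \approx -1.267 \cdot 10^{8}$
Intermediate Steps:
$j{\left(o \right)} = 372$
$k = - \frac{1823123628452}{14401}$ ($k = \left(\frac{78200}{-72005} + 372\right) \left(-137784 - 203527\right) = \left(78200 \left(- \frac{1}{72005}\right) + 372\right) \left(-341311\right) = \left(- \frac{15640}{14401} + 372\right) \left(-341311\right) = \frac{5341532}{14401} \left(-341311\right) = - \frac{1823123628452}{14401} \approx -1.266 \cdot 10^{8}$)
$k - 103552 = - \frac{1823123628452}{14401} - 103552 = - \frac{1824614880804}{14401}$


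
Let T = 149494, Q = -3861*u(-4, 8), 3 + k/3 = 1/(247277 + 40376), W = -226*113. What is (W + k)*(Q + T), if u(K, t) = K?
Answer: -1212075128406344/287653 ≈ -4.2137e+9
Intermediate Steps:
W = -25538
k = -2588874/287653 (k = -9 + 3/(247277 + 40376) = -9 + 3/287653 = -2588874/287653 ≈ -9.0000)
Q = 15444 (Q = -3861*(-4) = 15444)
(W + k)*(Q + T) = (-25538 - 2588874/287653)*(15444 + 149494) = -7348671188/287653*164938 = -1212075128406344/287653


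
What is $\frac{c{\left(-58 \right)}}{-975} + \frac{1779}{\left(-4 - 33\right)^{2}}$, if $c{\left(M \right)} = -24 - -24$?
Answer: $\frac{1779}{1369} \approx 1.2995$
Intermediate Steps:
$c{\left(M \right)} = 0$ ($c{\left(M \right)} = -24 + 24 = 0$)
$\frac{c{\left(-58 \right)}}{-975} + \frac{1779}{\left(-4 - 33\right)^{2}} = \frac{0}{-975} + \frac{1779}{\left(-4 - 33\right)^{2}} = 0 \left(- \frac{1}{975}\right) + \frac{1779}{\left(-37\right)^{2}} = 0 + \frac{1779}{1369} = \frac{1779}{1369}$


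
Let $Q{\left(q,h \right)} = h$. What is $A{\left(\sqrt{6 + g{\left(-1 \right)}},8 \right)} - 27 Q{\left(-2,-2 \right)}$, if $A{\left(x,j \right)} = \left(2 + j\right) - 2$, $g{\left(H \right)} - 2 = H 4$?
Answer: $62$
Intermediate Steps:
$g{\left(H \right)} = 2 + 4 H$ ($g{\left(H \right)} = 2 + H 4 = 2 + 4 H$)
$A{\left(x,j \right)} = j$
$A{\left(\sqrt{6 + g{\left(-1 \right)}},8 \right)} - 27 Q{\left(-2,-2 \right)} = 8 - -54 = 8 + 54 = 62$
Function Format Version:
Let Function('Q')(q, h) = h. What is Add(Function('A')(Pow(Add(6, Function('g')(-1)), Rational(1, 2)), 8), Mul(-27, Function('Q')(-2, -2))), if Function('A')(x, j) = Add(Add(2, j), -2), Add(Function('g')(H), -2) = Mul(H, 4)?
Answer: 62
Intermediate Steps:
Function('g')(H) = Add(2, Mul(4, H)) (Function('g')(H) = Add(2, Mul(H, 4)) = Add(2, Mul(4, H)))
Function('A')(x, j) = j
Add(Function('A')(Pow(Add(6, Function('g')(-1)), Rational(1, 2)), 8), Mul(-27, Function('Q')(-2, -2))) = Add(8, Mul(-27, -2)) = Add(8, 54) = 62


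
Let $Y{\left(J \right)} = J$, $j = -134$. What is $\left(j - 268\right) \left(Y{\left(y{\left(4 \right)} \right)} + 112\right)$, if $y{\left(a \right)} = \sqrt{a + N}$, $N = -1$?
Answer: $-45024 - 402 \sqrt{3} \approx -45720.0$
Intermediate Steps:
$y{\left(a \right)} = \sqrt{-1 + a}$ ($y{\left(a \right)} = \sqrt{a - 1} = \sqrt{-1 + a}$)
$\left(j - 268\right) \left(Y{\left(y{\left(4 \right)} \right)} + 112\right) = \left(-134 - 268\right) \left(\sqrt{-1 + 4} + 112\right) = \left(-134 - 268\right) \left(\sqrt{3} + 112\right) = \left(-134 - 268\right) \left(112 + \sqrt{3}\right) = - 402 \left(112 + \sqrt{3}\right) = -45024 - 402 \sqrt{3}$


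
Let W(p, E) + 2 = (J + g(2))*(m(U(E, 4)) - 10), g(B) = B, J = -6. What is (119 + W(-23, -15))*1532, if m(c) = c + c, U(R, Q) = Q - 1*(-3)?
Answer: 154732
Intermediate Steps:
U(R, Q) = 3 + Q (U(R, Q) = Q + 3 = 3 + Q)
m(c) = 2*c
W(p, E) = -18 (W(p, E) = -2 + (-6 + 2)*(2*(3 + 4) - 10) = -2 - 4*(2*7 - 10) = -2 - 4*(14 - 10) = -2 - 4*4 = -2 - 16 = -18)
(119 + W(-23, -15))*1532 = (119 - 18)*1532 = 101*1532 = 154732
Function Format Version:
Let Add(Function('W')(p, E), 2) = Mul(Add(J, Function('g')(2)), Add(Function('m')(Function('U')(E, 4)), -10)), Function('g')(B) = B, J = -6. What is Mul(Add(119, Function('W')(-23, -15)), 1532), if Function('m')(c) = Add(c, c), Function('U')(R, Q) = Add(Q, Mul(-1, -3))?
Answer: 154732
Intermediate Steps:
Function('U')(R, Q) = Add(3, Q) (Function('U')(R, Q) = Add(Q, 3) = Add(3, Q))
Function('m')(c) = Mul(2, c)
Function('W')(p, E) = -18 (Function('W')(p, E) = Add(-2, Mul(Add(-6, 2), Add(Mul(2, Add(3, 4)), -10))) = Add(-2, Mul(-4, Add(Mul(2, 7), -10))) = Add(-2, Mul(-4, Add(14, -10))) = Add(-2, Mul(-4, 4)) = Add(-2, -16) = -18)
Mul(Add(119, Function('W')(-23, -15)), 1532) = Mul(Add(119, -18), 1532) = Mul(101, 1532) = 154732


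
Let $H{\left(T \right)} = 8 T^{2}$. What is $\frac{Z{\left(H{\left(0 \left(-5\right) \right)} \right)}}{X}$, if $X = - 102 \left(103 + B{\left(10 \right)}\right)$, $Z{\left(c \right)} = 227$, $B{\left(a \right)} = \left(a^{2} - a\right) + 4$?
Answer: $- \frac{227}{20094} \approx -0.011297$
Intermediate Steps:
$B{\left(a \right)} = 4 + a^{2} - a$
$X = -20094$ ($X = - 102 \left(103 + \left(4 + 10^{2} - 10\right)\right) = - 102 \left(103 + \left(4 + 100 - 10\right)\right) = - 102 \left(103 + 94\right) = \left(-102\right) 197 = -20094$)
$\frac{Z{\left(H{\left(0 \left(-5\right) \right)} \right)}}{X} = \frac{227}{-20094} = 227 \left(- \frac{1}{20094}\right) = - \frac{227}{20094}$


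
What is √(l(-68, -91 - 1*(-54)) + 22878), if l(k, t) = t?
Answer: √22841 ≈ 151.13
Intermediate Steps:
√(l(-68, -91 - 1*(-54)) + 22878) = √((-91 - 1*(-54)) + 22878) = √((-91 + 54) + 22878) = √(-37 + 22878) = √22841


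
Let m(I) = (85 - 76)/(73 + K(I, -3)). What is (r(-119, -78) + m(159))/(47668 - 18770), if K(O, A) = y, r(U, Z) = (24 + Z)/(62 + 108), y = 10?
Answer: -738/101937695 ≈ -7.2397e-6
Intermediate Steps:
r(U, Z) = 12/85 + Z/170 (r(U, Z) = (24 + Z)/170 = (24 + Z)*(1/170) = 12/85 + Z/170)
K(O, A) = 10
m(I) = 9/83 (m(I) = (85 - 76)/(73 + 10) = 9/83)
(r(-119, -78) + m(159))/(47668 - 18770) = ((12/85 + (1/170)*(-78)) + 9/83)/(47668 - 18770) = ((12/85 - 39/85) + 9/83)/28898 = (-27/85 + 9/83)*(1/28898) = -1476/7055*1/28898 = -738/101937695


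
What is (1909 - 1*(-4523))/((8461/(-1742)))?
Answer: -11204544/8461 ≈ -1324.3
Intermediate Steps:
(1909 - 1*(-4523))/((8461/(-1742))) = (1909 + 4523)/((8461*(-1/1742))) = 6432/(-8461/1742) = 6432*(-1742/8461) = -11204544/8461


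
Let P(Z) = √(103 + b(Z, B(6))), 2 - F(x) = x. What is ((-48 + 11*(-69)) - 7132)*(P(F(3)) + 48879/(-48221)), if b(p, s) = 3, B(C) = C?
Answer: 388050381/48221 - 7939*√106 ≈ -73690.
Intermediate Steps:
F(x) = 2 - x
P(Z) = √106 (P(Z) = √(103 + 3) = √106)
((-48 + 11*(-69)) - 7132)*(P(F(3)) + 48879/(-48221)) = ((-48 + 11*(-69)) - 7132)*(√106 + 48879/(-48221)) = ((-48 - 759) - 7132)*(√106 + 48879*(-1/48221)) = (-807 - 7132)*(√106 - 48879/48221) = -7939*(-48879/48221 + √106) = 388050381/48221 - 7939*√106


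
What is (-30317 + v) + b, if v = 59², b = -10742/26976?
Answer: -361969339/13488 ≈ -26836.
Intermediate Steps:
b = -5371/13488 (b = -10742*1/26976 = -5371/13488 ≈ -0.39821)
v = 3481
(-30317 + v) + b = (-30317 + 3481) - 5371/13488 = -26836 - 5371/13488 = -361969339/13488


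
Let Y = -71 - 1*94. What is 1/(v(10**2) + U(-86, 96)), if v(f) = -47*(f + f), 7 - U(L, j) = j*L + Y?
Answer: -1/972 ≈ -0.0010288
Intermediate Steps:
Y = -165 (Y = -71 - 94 = -165)
U(L, j) = 172 - L*j (U(L, j) = 7 - (j*L - 165) = 7 - (L*j - 165) = 7 - (-165 + L*j) = 7 + (165 - L*j) = 172 - L*j)
v(f) = -94*f
1/(v(10**2) + U(-86, 96)) = 1/(-94*10**2 + (172 - 1*(-86)*96)) = 1/(-94*100 + (172 + 8256)) = 1/(-9400 + 8428) = 1/(-972) = -1/972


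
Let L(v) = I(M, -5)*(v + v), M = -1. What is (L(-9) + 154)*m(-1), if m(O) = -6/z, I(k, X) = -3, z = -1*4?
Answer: 312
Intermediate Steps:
z = -4
m(O) = 3/2 (m(O) = -6/(-4) = -6*(-¼) = 3/2)
L(v) = -6*v (L(v) = -3*(v + v) = -6*v)
(L(-9) + 154)*m(-1) = (-6*(-9) + 154)*(3/2) = (54 + 154)*(3/2) = 208*(3/2) = 312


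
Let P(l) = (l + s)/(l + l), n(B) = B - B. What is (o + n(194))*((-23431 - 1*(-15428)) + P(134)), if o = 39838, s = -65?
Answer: -42720976465/134 ≈ -3.1881e+8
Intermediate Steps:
n(B) = 0
P(l) = (-65 + l)/(2*l) (P(l) = (l - 65)/(l + l) = (-65 + l)/((2*l)) = (-65 + l)*(1/(2*l)) = (-65 + l)/(2*l))
(o + n(194))*((-23431 - 1*(-15428)) + P(134)) = (39838 + 0)*((-23431 - 1*(-15428)) + (1/2)*(-65 + 134)/134) = 39838*((-23431 + 15428) + (1/2)*(1/134)*69) = 39838*(-8003 + 69/268) = 39838*(-2144735/268) = -42720976465/134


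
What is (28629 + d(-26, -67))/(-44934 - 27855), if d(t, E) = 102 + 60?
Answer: -9597/24263 ≈ -0.39554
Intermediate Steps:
d(t, E) = 162
(28629 + d(-26, -67))/(-44934 - 27855) = (28629 + 162)/(-44934 - 27855) = 28791/(-72789) = 28791*(-1/72789) = -9597/24263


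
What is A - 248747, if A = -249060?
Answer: -497807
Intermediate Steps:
A - 248747 = -249060 - 248747 = -497807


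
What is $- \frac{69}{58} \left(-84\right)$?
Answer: $\frac{2898}{29} \approx 99.931$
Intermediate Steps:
$- \frac{69}{58} \left(-84\right) = \left(-69\right) \frac{1}{58} \left(-84\right) = \left(- \frac{69}{58}\right) \left(-84\right) = \frac{2898}{29}$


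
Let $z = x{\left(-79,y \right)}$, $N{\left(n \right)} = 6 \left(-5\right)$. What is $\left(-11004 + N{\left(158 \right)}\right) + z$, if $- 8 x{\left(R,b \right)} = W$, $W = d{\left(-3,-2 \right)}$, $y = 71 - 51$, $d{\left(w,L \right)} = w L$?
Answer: $- \frac{44139}{4} \approx -11035.0$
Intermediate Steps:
$d{\left(w,L \right)} = L w$
$y = 20$ ($y = 71 - 51 = 20$)
$W = 6$ ($W = \left(-2\right) \left(-3\right) = 6$)
$N{\left(n \right)} = -30$
$x{\left(R,b \right)} = - \frac{3}{4}$ ($x{\left(R,b \right)} = \left(- \frac{1}{8}\right) 6 = - \frac{3}{4}$)
$z = - \frac{3}{4} \approx -0.75$
$\left(-11004 + N{\left(158 \right)}\right) + z = \left(-11004 - 30\right) - \frac{3}{4} = -11034 - \frac{3}{4} = - \frac{44139}{4}$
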